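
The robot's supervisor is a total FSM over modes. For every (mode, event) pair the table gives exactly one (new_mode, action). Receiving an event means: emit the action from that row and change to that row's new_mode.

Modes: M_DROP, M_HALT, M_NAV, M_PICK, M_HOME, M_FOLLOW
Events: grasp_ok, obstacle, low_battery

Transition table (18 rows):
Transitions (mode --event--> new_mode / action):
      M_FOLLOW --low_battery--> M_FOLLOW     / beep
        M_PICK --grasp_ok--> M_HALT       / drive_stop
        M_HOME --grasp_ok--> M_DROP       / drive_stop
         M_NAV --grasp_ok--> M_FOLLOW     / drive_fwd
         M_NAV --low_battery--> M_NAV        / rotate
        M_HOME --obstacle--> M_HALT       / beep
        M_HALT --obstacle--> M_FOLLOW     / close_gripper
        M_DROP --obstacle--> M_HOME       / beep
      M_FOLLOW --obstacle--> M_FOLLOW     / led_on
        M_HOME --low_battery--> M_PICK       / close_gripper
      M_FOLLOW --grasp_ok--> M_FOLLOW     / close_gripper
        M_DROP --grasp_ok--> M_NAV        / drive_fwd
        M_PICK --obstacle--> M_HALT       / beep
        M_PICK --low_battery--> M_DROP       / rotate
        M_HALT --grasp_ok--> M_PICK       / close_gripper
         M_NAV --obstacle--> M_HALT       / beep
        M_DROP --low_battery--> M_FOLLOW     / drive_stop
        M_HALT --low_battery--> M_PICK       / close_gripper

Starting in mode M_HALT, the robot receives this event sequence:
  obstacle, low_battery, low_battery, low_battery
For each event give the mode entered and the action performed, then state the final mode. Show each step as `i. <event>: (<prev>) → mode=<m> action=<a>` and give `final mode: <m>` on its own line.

1. obstacle: (M_HALT) → mode=M_FOLLOW action=close_gripper
2. low_battery: (M_FOLLOW) → mode=M_FOLLOW action=beep
3. low_battery: (M_FOLLOW) → mode=M_FOLLOW action=beep
4. low_battery: (M_FOLLOW) → mode=M_FOLLOW action=beep

final mode: M_FOLLOW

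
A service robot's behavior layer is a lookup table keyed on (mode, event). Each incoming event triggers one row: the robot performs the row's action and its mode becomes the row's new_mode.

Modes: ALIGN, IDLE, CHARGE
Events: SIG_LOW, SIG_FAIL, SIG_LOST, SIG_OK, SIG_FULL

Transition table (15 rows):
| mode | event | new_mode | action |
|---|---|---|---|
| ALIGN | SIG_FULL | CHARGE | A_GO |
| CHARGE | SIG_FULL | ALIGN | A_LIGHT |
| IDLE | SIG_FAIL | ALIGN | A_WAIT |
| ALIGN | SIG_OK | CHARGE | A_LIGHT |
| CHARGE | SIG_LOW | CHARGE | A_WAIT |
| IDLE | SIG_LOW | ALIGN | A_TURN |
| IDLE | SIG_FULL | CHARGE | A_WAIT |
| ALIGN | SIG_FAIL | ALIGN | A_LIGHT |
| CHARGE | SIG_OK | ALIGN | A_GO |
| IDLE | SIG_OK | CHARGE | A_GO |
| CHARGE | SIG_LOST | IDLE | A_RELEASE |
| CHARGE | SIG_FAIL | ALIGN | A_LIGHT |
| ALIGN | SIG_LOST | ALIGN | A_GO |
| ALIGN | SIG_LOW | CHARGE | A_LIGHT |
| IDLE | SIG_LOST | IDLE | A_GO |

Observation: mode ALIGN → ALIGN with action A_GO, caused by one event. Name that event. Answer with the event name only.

try SIG_LOW: (ALIGN, SIG_LOW) → (CHARGE, A_LIGHT)
try SIG_FAIL: (ALIGN, SIG_FAIL) → (ALIGN, A_LIGHT)
try SIG_LOST: (ALIGN, SIG_LOST) → (ALIGN, A_GO)  ← matches
try SIG_OK: (ALIGN, SIG_OK) → (CHARGE, A_LIGHT)
try SIG_FULL: (ALIGN, SIG_FULL) → (CHARGE, A_GO)

SIG_LOST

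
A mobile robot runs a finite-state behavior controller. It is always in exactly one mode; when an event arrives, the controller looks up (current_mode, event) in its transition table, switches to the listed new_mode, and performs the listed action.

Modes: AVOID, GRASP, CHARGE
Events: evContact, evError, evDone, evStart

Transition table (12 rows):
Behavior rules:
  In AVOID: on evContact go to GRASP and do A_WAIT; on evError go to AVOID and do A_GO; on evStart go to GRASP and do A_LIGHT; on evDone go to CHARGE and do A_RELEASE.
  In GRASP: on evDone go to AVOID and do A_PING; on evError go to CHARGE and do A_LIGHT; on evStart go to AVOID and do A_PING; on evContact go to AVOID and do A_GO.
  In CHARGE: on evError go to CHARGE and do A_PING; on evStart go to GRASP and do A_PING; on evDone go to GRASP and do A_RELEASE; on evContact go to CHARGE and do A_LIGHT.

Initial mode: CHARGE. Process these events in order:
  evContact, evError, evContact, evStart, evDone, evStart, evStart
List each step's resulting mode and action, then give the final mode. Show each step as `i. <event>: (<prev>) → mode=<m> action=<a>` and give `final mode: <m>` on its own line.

1. evContact: (CHARGE) → mode=CHARGE action=A_LIGHT
2. evError: (CHARGE) → mode=CHARGE action=A_PING
3. evContact: (CHARGE) → mode=CHARGE action=A_LIGHT
4. evStart: (CHARGE) → mode=GRASP action=A_PING
5. evDone: (GRASP) → mode=AVOID action=A_PING
6. evStart: (AVOID) → mode=GRASP action=A_LIGHT
7. evStart: (GRASP) → mode=AVOID action=A_PING

final mode: AVOID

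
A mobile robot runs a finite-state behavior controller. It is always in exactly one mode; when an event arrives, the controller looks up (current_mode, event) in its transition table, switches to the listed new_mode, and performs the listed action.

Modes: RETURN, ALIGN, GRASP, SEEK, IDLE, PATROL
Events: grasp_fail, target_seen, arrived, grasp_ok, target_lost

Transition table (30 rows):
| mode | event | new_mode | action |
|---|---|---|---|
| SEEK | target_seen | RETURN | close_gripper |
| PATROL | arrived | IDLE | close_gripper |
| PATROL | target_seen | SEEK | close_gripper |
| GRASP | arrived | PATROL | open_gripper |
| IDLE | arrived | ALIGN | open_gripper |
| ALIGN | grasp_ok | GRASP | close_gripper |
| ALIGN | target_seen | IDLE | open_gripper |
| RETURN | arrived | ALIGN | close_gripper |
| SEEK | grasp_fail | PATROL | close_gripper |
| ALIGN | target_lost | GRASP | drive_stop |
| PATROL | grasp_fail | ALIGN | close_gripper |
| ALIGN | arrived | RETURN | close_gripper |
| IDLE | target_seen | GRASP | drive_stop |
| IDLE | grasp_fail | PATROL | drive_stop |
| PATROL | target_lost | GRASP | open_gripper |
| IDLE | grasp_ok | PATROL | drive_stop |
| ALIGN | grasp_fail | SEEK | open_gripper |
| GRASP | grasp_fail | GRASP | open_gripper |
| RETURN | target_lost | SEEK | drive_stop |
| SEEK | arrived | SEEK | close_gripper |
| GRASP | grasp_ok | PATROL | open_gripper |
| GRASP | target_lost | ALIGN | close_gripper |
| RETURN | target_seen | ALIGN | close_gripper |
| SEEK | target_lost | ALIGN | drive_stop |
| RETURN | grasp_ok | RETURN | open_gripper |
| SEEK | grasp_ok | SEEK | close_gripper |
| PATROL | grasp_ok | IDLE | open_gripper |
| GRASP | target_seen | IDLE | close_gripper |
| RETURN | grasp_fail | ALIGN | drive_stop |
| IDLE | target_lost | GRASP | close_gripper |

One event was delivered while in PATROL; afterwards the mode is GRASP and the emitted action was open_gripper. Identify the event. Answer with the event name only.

try grasp_fail: (PATROL, grasp_fail) → (ALIGN, close_gripper)
try target_seen: (PATROL, target_seen) → (SEEK, close_gripper)
try arrived: (PATROL, arrived) → (IDLE, close_gripper)
try grasp_ok: (PATROL, grasp_ok) → (IDLE, open_gripper)
try target_lost: (PATROL, target_lost) → (GRASP, open_gripper)  ← matches

target_lost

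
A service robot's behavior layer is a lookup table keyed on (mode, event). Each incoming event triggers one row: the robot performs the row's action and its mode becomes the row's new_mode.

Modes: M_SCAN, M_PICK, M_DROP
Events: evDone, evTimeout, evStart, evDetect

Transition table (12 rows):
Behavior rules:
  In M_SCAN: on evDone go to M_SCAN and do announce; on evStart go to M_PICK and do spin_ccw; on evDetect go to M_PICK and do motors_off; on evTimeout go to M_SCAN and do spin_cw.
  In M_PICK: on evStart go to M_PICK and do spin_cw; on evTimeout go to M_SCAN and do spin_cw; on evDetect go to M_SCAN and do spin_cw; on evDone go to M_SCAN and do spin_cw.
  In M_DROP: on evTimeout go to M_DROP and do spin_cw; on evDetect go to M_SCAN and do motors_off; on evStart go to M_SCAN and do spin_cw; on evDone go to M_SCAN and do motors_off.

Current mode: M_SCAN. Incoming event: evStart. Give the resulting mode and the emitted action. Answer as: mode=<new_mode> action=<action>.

current mode = M_SCAN; filter table to that mode:
  (M_SCAN, evDone) → (M_SCAN, announce)
  (M_SCAN, evStart) → (M_PICK, spin_ccw)  ← event matches
  (M_SCAN, evDetect) → (M_PICK, motors_off)
  (M_SCAN, evTimeout) → (M_SCAN, spin_cw)
event = evStart selects (M_PICK, spin_ccw)

mode=M_PICK action=spin_ccw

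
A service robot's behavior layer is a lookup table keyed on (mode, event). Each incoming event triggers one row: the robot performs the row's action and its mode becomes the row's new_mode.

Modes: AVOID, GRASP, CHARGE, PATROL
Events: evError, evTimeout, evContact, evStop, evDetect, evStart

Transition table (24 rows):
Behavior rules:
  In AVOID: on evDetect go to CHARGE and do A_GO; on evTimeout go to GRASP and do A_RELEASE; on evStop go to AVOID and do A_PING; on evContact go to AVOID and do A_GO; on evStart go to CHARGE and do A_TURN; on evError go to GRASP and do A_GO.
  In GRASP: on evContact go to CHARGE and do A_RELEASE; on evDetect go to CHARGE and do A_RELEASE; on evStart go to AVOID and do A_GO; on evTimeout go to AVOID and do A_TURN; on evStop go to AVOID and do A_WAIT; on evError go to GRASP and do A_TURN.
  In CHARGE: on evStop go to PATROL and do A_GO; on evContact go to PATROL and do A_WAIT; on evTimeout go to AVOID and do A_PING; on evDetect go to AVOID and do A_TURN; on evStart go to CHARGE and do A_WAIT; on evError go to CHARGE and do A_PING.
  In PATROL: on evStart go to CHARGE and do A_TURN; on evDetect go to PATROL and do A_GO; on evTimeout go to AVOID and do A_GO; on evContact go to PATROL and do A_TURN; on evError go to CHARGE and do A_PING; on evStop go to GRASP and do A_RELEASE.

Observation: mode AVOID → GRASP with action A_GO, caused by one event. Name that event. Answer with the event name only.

try evError: (AVOID, evError) → (GRASP, A_GO)  ← matches
try evTimeout: (AVOID, evTimeout) → (GRASP, A_RELEASE)
try evContact: (AVOID, evContact) → (AVOID, A_GO)
try evStop: (AVOID, evStop) → (AVOID, A_PING)
try evDetect: (AVOID, evDetect) → (CHARGE, A_GO)
try evStart: (AVOID, evStart) → (CHARGE, A_TURN)

evError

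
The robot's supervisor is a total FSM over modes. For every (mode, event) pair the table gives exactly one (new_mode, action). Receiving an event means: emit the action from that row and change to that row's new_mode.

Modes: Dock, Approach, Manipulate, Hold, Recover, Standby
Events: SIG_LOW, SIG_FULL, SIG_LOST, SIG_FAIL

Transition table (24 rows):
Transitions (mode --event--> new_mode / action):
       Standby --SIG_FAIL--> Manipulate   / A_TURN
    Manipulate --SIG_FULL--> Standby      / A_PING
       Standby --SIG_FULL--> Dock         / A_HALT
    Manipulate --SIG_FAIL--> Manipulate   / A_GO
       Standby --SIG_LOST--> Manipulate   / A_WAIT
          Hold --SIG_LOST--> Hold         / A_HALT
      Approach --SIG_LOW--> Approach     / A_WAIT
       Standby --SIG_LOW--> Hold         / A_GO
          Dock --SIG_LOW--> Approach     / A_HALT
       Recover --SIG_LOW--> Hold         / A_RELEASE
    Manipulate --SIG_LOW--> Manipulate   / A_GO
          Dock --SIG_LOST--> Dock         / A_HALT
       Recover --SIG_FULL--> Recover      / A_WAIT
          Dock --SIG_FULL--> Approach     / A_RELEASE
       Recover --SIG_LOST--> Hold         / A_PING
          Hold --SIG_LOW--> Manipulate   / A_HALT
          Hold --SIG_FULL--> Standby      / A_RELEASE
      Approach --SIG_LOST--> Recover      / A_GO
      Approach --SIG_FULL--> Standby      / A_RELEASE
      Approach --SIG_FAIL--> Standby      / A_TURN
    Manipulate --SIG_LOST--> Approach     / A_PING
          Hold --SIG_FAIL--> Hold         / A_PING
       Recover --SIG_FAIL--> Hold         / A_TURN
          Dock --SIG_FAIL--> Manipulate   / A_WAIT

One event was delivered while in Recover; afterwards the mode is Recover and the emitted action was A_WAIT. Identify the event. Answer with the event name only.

SIG_FULL

try SIG_LOW: (Recover, SIG_LOW) → (Hold, A_RELEASE)
try SIG_FULL: (Recover, SIG_FULL) → (Recover, A_WAIT)  ← matches
try SIG_LOST: (Recover, SIG_LOST) → (Hold, A_PING)
try SIG_FAIL: (Recover, SIG_FAIL) → (Hold, A_TURN)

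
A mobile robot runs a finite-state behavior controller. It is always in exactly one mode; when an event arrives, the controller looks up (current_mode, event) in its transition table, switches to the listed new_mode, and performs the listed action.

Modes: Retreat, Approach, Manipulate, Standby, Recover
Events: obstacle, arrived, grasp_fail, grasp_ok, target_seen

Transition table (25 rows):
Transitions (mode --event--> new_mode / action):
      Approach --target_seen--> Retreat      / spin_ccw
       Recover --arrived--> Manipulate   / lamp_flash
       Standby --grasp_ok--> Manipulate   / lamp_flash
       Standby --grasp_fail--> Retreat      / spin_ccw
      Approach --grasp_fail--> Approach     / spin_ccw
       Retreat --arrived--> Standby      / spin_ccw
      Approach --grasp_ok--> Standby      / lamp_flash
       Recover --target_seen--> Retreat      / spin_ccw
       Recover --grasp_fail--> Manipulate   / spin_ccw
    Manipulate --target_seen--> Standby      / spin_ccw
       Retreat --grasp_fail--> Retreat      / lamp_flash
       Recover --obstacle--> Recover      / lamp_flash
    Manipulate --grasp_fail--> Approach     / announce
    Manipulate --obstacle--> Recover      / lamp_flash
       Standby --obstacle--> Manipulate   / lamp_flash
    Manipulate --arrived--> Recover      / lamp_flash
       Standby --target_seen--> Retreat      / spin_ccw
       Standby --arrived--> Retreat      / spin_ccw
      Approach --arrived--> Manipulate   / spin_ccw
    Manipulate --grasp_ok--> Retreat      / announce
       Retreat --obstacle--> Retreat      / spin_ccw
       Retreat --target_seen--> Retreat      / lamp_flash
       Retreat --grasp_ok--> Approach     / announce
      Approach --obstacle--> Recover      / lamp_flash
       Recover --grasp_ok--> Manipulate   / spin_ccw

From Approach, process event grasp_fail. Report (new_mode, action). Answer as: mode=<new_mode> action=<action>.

current mode = Approach; filter table to that mode:
  (Approach, target_seen) → (Retreat, spin_ccw)
  (Approach, grasp_fail) → (Approach, spin_ccw)  ← event matches
  (Approach, grasp_ok) → (Standby, lamp_flash)
  (Approach, arrived) → (Manipulate, spin_ccw)
  (Approach, obstacle) → (Recover, lamp_flash)
event = grasp_fail selects (Approach, spin_ccw)

mode=Approach action=spin_ccw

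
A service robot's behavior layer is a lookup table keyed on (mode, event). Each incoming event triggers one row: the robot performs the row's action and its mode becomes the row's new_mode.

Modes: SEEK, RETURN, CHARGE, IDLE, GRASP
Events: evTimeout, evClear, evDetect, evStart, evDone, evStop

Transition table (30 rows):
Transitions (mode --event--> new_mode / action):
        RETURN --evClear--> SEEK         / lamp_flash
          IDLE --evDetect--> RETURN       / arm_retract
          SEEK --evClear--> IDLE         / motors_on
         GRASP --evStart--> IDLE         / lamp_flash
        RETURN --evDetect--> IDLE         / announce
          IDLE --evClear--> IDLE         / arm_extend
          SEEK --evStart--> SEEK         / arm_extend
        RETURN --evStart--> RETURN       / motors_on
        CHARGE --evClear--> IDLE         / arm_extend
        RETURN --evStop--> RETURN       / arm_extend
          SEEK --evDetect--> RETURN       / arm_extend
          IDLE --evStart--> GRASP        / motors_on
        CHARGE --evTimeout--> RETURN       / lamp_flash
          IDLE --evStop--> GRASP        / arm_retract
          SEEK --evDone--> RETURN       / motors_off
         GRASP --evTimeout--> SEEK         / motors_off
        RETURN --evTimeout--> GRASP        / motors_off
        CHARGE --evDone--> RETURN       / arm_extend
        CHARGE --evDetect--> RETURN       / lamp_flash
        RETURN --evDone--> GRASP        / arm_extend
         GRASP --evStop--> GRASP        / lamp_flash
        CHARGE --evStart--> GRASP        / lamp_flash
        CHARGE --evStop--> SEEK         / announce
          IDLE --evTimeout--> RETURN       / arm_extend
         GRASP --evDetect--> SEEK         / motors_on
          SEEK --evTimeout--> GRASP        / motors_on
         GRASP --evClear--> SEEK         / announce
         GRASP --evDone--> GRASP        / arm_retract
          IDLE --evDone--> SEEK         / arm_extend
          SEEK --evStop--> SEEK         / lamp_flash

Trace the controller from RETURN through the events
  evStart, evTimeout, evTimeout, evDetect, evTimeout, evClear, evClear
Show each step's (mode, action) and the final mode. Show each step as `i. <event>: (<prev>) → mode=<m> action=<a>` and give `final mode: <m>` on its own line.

final mode: IDLE

1. evStart: (RETURN) → mode=RETURN action=motors_on
2. evTimeout: (RETURN) → mode=GRASP action=motors_off
3. evTimeout: (GRASP) → mode=SEEK action=motors_off
4. evDetect: (SEEK) → mode=RETURN action=arm_extend
5. evTimeout: (RETURN) → mode=GRASP action=motors_off
6. evClear: (GRASP) → mode=SEEK action=announce
7. evClear: (SEEK) → mode=IDLE action=motors_on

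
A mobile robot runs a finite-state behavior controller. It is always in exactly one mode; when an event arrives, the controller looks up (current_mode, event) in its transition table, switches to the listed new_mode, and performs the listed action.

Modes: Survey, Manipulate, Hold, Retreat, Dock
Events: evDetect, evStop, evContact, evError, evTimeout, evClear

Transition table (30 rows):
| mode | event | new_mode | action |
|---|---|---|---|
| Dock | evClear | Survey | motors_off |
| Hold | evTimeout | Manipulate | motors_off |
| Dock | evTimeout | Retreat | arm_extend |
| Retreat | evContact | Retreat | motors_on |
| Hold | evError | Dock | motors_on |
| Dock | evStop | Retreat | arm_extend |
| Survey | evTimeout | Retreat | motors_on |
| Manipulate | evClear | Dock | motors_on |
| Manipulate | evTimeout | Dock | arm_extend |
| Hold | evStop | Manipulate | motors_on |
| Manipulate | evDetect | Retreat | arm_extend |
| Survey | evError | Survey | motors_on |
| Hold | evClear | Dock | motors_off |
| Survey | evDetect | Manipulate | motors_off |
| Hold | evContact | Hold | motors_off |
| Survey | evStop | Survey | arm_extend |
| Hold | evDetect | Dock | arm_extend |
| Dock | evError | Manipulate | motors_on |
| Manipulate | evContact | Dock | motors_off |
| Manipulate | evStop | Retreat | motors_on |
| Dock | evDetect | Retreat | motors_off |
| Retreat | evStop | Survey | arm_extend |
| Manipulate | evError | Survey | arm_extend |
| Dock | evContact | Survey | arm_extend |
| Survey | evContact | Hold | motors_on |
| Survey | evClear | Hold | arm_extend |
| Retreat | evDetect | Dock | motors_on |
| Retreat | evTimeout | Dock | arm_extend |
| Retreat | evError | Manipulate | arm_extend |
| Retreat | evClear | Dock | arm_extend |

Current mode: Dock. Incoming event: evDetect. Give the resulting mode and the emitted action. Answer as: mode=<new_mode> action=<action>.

mode=Retreat action=motors_off

current mode = Dock; filter table to that mode:
  (Dock, evClear) → (Survey, motors_off)
  (Dock, evTimeout) → (Retreat, arm_extend)
  (Dock, evStop) → (Retreat, arm_extend)
  (Dock, evError) → (Manipulate, motors_on)
  (Dock, evDetect) → (Retreat, motors_off)  ← event matches
  (Dock, evContact) → (Survey, arm_extend)
event = evDetect selects (Retreat, motors_off)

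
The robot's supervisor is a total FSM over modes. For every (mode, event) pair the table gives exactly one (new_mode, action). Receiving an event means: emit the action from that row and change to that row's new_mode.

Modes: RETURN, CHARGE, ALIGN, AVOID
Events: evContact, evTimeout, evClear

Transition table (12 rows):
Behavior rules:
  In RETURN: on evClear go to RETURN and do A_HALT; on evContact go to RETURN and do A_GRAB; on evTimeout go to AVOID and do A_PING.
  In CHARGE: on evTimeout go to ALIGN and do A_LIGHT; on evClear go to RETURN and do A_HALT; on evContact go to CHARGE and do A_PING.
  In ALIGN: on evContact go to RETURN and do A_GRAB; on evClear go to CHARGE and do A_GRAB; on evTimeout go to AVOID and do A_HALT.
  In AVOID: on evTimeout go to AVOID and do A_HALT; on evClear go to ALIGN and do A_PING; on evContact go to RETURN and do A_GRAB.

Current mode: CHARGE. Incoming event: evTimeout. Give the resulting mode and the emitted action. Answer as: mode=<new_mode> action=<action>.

current mode = CHARGE; filter table to that mode:
  (CHARGE, evTimeout) → (ALIGN, A_LIGHT)  ← event matches
  (CHARGE, evClear) → (RETURN, A_HALT)
  (CHARGE, evContact) → (CHARGE, A_PING)
event = evTimeout selects (ALIGN, A_LIGHT)

mode=ALIGN action=A_LIGHT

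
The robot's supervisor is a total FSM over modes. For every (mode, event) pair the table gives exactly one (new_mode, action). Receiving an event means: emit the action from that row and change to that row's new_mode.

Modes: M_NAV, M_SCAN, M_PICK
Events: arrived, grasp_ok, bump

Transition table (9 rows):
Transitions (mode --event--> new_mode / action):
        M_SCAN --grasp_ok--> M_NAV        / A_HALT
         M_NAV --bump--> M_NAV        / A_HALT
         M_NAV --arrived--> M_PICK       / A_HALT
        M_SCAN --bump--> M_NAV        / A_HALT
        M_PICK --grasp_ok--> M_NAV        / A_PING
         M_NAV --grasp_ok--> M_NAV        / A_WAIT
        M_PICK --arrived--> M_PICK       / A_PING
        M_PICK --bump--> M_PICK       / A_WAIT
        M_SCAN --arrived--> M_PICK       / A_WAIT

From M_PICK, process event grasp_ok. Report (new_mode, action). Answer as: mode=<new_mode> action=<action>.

mode=M_NAV action=A_PING

current mode = M_PICK; filter table to that mode:
  (M_PICK, grasp_ok) → (M_NAV, A_PING)  ← event matches
  (M_PICK, arrived) → (M_PICK, A_PING)
  (M_PICK, bump) → (M_PICK, A_WAIT)
event = grasp_ok selects (M_NAV, A_PING)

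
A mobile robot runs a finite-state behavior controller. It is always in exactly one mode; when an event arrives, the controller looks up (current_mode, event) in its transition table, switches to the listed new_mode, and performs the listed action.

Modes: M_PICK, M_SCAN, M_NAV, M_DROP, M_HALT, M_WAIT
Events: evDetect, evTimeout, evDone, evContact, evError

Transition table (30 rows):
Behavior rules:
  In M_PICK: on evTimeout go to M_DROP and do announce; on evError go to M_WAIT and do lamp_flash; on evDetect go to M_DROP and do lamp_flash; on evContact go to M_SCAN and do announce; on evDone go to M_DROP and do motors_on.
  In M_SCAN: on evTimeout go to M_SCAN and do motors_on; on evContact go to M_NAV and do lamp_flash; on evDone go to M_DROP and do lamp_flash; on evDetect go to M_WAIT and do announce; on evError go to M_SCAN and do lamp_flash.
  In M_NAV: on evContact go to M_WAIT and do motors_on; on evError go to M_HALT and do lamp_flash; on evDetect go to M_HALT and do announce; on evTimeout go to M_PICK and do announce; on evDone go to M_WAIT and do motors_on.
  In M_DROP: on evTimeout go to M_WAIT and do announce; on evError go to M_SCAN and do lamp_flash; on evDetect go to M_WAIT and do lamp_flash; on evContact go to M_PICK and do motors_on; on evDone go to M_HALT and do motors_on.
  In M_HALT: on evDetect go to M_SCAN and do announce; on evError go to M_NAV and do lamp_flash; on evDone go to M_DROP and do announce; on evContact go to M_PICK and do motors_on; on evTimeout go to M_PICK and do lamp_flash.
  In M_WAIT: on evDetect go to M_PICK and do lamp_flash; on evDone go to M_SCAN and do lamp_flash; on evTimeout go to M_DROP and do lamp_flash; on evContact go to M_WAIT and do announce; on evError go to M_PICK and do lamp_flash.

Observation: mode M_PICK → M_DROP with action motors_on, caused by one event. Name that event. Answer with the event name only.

try evDetect: (M_PICK, evDetect) → (M_DROP, lamp_flash)
try evTimeout: (M_PICK, evTimeout) → (M_DROP, announce)
try evDone: (M_PICK, evDone) → (M_DROP, motors_on)  ← matches
try evContact: (M_PICK, evContact) → (M_SCAN, announce)
try evError: (M_PICK, evError) → (M_WAIT, lamp_flash)

evDone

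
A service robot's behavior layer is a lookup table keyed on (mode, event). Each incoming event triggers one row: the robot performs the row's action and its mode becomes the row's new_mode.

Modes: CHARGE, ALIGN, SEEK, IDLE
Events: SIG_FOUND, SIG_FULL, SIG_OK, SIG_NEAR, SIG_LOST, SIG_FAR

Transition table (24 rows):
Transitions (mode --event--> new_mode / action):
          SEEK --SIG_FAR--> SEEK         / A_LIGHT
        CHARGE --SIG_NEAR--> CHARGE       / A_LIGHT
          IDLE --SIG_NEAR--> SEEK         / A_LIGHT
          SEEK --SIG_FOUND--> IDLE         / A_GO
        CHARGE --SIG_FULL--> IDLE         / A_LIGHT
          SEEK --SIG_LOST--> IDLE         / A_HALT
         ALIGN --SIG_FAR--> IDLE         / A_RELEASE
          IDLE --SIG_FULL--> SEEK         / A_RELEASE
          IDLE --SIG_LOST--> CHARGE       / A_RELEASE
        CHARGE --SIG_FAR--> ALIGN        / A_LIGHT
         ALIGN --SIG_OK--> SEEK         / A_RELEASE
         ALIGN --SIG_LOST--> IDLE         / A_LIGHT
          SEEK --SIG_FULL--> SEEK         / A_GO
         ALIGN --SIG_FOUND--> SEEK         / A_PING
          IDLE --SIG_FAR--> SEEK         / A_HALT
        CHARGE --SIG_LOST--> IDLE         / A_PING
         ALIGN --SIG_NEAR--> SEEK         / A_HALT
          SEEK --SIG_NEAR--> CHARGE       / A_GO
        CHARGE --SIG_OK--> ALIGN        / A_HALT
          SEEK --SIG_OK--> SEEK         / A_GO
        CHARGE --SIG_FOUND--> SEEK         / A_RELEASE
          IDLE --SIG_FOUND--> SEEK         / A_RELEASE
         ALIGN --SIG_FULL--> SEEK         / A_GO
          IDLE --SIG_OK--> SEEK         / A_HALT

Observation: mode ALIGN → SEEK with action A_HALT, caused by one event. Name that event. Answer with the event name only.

SIG_NEAR

try SIG_FOUND: (ALIGN, SIG_FOUND) → (SEEK, A_PING)
try SIG_FULL: (ALIGN, SIG_FULL) → (SEEK, A_GO)
try SIG_OK: (ALIGN, SIG_OK) → (SEEK, A_RELEASE)
try SIG_NEAR: (ALIGN, SIG_NEAR) → (SEEK, A_HALT)  ← matches
try SIG_LOST: (ALIGN, SIG_LOST) → (IDLE, A_LIGHT)
try SIG_FAR: (ALIGN, SIG_FAR) → (IDLE, A_RELEASE)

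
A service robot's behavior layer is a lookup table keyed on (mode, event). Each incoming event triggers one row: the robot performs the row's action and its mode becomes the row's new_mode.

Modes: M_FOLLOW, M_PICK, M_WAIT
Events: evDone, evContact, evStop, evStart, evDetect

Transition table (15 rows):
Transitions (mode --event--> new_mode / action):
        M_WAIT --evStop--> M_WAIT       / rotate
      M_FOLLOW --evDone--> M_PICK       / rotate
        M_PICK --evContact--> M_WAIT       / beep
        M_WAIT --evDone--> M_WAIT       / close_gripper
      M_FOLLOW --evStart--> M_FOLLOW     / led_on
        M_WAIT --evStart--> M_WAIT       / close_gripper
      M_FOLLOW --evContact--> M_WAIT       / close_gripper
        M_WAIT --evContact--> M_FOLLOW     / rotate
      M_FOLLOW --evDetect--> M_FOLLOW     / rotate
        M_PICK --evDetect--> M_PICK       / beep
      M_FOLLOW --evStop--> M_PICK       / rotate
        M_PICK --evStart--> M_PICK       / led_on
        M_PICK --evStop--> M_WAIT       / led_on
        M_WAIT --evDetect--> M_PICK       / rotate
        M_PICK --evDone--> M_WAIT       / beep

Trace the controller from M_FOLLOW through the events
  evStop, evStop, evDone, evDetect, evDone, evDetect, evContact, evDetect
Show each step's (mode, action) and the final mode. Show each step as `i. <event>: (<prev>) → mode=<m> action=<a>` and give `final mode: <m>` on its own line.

1. evStop: (M_FOLLOW) → mode=M_PICK action=rotate
2. evStop: (M_PICK) → mode=M_WAIT action=led_on
3. evDone: (M_WAIT) → mode=M_WAIT action=close_gripper
4. evDetect: (M_WAIT) → mode=M_PICK action=rotate
5. evDone: (M_PICK) → mode=M_WAIT action=beep
6. evDetect: (M_WAIT) → mode=M_PICK action=rotate
7. evContact: (M_PICK) → mode=M_WAIT action=beep
8. evDetect: (M_WAIT) → mode=M_PICK action=rotate

final mode: M_PICK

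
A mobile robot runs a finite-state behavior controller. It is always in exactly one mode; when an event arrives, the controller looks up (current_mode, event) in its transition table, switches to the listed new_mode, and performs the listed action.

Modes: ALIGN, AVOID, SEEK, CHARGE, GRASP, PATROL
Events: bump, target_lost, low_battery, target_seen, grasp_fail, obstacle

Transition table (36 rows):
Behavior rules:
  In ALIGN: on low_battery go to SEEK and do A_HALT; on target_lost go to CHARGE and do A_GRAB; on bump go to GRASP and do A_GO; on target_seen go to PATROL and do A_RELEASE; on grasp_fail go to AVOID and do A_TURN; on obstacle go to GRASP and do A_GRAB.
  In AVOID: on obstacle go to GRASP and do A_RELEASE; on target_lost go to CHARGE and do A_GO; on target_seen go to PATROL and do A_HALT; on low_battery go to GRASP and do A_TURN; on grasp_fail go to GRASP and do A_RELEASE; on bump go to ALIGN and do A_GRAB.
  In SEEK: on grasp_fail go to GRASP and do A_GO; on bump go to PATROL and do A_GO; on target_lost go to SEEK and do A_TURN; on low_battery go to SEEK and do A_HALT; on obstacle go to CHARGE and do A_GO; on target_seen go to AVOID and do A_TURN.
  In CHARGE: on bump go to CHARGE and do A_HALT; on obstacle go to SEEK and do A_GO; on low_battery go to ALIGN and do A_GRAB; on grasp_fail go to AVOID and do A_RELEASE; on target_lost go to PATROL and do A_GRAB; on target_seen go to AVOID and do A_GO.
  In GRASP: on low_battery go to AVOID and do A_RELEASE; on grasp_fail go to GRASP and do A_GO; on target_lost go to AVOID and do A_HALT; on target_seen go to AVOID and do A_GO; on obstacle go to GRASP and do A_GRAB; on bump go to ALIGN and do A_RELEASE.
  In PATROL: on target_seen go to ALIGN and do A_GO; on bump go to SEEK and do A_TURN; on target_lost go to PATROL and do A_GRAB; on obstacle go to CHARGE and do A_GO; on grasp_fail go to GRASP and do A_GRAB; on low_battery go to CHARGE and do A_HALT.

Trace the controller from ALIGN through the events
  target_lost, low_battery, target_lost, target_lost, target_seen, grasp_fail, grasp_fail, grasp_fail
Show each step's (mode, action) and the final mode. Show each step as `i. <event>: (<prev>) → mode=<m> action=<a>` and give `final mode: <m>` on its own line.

1. target_lost: (ALIGN) → mode=CHARGE action=A_GRAB
2. low_battery: (CHARGE) → mode=ALIGN action=A_GRAB
3. target_lost: (ALIGN) → mode=CHARGE action=A_GRAB
4. target_lost: (CHARGE) → mode=PATROL action=A_GRAB
5. target_seen: (PATROL) → mode=ALIGN action=A_GO
6. grasp_fail: (ALIGN) → mode=AVOID action=A_TURN
7. grasp_fail: (AVOID) → mode=GRASP action=A_RELEASE
8. grasp_fail: (GRASP) → mode=GRASP action=A_GO

final mode: GRASP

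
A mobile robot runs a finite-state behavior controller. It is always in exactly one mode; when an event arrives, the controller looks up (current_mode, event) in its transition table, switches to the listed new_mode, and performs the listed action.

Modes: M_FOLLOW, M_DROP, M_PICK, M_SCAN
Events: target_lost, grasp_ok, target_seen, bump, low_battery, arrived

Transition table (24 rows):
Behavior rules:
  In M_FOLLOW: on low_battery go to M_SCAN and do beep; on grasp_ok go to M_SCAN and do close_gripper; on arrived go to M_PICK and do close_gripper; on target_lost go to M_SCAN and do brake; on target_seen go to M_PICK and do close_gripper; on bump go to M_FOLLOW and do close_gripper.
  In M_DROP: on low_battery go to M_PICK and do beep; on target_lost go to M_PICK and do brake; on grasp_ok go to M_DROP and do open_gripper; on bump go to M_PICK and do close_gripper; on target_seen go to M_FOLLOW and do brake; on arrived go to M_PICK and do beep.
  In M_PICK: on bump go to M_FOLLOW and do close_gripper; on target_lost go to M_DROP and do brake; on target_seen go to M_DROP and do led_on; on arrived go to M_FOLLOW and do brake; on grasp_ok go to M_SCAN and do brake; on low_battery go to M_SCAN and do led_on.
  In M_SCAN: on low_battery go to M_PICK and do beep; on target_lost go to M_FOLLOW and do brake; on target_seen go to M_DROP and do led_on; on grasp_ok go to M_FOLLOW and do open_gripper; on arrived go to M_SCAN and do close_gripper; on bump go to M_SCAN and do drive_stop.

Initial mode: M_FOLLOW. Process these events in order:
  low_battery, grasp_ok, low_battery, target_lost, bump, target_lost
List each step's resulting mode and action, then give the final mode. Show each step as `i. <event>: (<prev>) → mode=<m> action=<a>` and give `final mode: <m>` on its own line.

1. low_battery: (M_FOLLOW) → mode=M_SCAN action=beep
2. grasp_ok: (M_SCAN) → mode=M_FOLLOW action=open_gripper
3. low_battery: (M_FOLLOW) → mode=M_SCAN action=beep
4. target_lost: (M_SCAN) → mode=M_FOLLOW action=brake
5. bump: (M_FOLLOW) → mode=M_FOLLOW action=close_gripper
6. target_lost: (M_FOLLOW) → mode=M_SCAN action=brake

final mode: M_SCAN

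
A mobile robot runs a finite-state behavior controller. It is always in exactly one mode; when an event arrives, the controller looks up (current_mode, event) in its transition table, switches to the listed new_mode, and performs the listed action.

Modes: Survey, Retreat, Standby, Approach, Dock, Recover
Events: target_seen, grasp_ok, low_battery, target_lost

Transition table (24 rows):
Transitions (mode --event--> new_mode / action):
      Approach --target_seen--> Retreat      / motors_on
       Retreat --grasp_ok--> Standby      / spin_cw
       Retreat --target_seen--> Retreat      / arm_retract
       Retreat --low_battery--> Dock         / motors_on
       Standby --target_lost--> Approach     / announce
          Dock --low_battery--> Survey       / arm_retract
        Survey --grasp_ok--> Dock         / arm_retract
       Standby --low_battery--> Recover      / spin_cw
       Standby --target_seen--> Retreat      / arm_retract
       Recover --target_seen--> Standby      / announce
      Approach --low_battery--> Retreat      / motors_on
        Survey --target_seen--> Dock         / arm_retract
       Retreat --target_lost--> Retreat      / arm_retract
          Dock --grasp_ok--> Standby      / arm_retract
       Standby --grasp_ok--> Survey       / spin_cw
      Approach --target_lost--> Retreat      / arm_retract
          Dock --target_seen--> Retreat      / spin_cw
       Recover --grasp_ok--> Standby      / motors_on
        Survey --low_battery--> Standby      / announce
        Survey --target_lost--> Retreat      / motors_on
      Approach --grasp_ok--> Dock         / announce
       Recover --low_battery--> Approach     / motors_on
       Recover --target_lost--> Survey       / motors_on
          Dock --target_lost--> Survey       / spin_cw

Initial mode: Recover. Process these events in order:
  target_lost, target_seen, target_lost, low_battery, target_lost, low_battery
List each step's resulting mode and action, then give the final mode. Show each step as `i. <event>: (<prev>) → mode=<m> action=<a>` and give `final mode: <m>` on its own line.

1. target_lost: (Recover) → mode=Survey action=motors_on
2. target_seen: (Survey) → mode=Dock action=arm_retract
3. target_lost: (Dock) → mode=Survey action=spin_cw
4. low_battery: (Survey) → mode=Standby action=announce
5. target_lost: (Standby) → mode=Approach action=announce
6. low_battery: (Approach) → mode=Retreat action=motors_on

final mode: Retreat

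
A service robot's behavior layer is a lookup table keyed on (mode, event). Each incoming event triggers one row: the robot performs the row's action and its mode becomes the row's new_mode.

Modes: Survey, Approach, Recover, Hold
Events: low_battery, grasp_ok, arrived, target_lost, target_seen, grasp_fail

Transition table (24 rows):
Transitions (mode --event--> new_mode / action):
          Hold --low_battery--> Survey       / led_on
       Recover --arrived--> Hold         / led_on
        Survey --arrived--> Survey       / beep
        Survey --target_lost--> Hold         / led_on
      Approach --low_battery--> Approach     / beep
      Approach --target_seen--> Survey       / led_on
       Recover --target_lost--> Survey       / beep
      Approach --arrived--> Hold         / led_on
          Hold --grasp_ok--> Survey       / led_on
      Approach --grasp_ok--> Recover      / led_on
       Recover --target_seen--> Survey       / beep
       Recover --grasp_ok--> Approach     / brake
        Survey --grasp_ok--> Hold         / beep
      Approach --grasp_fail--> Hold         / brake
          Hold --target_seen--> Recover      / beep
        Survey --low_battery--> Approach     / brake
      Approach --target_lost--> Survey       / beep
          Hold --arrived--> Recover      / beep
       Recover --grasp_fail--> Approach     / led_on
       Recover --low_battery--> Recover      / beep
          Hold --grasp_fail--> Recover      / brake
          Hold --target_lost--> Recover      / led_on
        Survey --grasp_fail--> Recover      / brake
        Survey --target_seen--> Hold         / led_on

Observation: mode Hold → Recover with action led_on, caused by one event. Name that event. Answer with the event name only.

try low_battery: (Hold, low_battery) → (Survey, led_on)
try grasp_ok: (Hold, grasp_ok) → (Survey, led_on)
try arrived: (Hold, arrived) → (Recover, beep)
try target_lost: (Hold, target_lost) → (Recover, led_on)  ← matches
try target_seen: (Hold, target_seen) → (Recover, beep)
try grasp_fail: (Hold, grasp_fail) → (Recover, brake)

target_lost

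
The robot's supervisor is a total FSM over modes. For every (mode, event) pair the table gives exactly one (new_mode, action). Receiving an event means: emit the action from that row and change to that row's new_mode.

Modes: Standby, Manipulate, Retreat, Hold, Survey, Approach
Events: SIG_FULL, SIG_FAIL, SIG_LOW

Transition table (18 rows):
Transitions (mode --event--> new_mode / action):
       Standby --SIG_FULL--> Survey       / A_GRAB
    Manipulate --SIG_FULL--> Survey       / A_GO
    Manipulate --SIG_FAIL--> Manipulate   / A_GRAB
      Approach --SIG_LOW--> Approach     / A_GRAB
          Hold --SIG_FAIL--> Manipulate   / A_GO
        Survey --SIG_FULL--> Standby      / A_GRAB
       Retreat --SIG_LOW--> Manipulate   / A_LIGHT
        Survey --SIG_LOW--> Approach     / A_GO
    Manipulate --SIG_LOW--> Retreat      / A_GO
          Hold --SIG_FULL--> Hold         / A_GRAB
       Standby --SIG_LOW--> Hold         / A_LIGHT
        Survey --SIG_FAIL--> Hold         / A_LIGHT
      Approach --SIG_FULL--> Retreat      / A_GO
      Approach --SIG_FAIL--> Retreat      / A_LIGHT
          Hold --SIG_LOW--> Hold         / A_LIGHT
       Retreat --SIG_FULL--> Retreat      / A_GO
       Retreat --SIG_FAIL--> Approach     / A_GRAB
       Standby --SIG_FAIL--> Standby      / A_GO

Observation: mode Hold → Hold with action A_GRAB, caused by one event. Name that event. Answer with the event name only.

SIG_FULL

try SIG_FULL: (Hold, SIG_FULL) → (Hold, A_GRAB)  ← matches
try SIG_FAIL: (Hold, SIG_FAIL) → (Manipulate, A_GO)
try SIG_LOW: (Hold, SIG_LOW) → (Hold, A_LIGHT)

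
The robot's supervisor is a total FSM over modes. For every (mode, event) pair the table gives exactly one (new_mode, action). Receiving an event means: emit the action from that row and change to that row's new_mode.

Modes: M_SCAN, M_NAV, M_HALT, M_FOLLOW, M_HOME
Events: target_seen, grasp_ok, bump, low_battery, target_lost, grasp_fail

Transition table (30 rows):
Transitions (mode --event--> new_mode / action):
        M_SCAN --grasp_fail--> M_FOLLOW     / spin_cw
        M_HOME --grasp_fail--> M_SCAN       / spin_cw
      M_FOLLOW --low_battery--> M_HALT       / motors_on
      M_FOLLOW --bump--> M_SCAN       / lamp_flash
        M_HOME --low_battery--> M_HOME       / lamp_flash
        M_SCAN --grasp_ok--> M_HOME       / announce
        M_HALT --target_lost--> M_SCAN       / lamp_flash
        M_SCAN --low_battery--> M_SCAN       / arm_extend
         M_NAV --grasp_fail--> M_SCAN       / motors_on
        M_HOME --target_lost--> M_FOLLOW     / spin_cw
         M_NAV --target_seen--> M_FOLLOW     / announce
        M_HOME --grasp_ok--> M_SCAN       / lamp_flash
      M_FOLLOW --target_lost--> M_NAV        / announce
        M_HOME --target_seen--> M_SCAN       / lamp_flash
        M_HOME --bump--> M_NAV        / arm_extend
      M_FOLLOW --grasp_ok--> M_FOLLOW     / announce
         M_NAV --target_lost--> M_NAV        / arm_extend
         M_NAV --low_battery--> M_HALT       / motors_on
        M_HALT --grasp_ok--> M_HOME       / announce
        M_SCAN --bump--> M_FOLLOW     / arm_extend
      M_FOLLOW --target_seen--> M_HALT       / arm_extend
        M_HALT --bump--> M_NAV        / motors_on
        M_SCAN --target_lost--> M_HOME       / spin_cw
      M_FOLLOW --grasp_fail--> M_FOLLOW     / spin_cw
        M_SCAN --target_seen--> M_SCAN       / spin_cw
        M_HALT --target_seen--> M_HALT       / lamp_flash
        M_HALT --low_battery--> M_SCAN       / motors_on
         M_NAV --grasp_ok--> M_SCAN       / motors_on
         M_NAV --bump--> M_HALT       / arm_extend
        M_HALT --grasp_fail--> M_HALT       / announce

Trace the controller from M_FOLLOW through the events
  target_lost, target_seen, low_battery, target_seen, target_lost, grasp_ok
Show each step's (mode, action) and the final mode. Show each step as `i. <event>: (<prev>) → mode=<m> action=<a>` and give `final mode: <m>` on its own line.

final mode: M_HOME

1. target_lost: (M_FOLLOW) → mode=M_NAV action=announce
2. target_seen: (M_NAV) → mode=M_FOLLOW action=announce
3. low_battery: (M_FOLLOW) → mode=M_HALT action=motors_on
4. target_seen: (M_HALT) → mode=M_HALT action=lamp_flash
5. target_lost: (M_HALT) → mode=M_SCAN action=lamp_flash
6. grasp_ok: (M_SCAN) → mode=M_HOME action=announce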